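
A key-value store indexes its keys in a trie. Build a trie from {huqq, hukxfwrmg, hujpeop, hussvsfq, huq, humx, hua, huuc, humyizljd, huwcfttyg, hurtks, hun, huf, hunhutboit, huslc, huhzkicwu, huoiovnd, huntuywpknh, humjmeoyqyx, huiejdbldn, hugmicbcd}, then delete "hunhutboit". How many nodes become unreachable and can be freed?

7

After clearing the end-marker at "hunhutboit", prune upward until reaching a node still needed by another word.
The suffix "hutboit" (7 nodes) is used only by "hunhutboit"; the node for "hun" still has the child "t", so pruning stops there.
Nodes removed: 7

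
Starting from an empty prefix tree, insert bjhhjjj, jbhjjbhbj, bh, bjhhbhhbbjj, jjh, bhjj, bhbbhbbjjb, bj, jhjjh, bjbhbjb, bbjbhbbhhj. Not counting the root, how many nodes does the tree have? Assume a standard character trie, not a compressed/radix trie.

54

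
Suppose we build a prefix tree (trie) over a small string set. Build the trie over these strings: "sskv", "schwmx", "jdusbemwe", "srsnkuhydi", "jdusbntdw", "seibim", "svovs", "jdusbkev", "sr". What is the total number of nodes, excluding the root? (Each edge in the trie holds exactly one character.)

43

Trace insertions, counting only characters that open a new branch:
  "sskv" → 4 new (s, s, k, v)
  "schwmx" → prefix "s" already present; 5 new (c, h, w, m, x)
  "jdusbemwe" → 9 new (j, d, u, s, b, e, m, w, e)
  "srsnkuhydi" → prefix "s" already present; 9 new (r, s, n, k, u, h, y, d, i)
  "jdusbntdw" → prefix "jdusb" already present; 4 new (n, t, d, w)
  "seibim" → prefix "s" already present; 5 new (e, i, b, i, m)
  "svovs" → prefix "s" already present; 4 new (v, o, v, s)
  "jdusbkev" → prefix "jdusb" already present; 3 new (k, e, v)
  "sr" → prefix "sr" already present; 0 new (none)
Total nodes = 4 + 5 + 9 + 9 + 4 + 5 + 4 + 3 + 0 = 43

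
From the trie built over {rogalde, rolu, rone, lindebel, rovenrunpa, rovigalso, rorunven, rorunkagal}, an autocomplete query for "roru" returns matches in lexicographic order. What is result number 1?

Words with prefix "roru", in lexicographic order: "rorunkagal", "rorunven"
The 1st is rorunkagal.

rorunkagal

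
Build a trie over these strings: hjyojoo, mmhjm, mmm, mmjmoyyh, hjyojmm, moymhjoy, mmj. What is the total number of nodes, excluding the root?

Trace insertions, counting only characters that open a new branch:
  "hjyojoo" → 7 new (h, j, y, o, j, o, o)
  "mmhjm" → 5 new (m, m, h, j, m)
  "mmm" → prefix "mm" already present; 1 new (m)
  "mmjmoyyh" → prefix "mm" already present; 6 new (j, m, o, y, y, h)
  "hjyojmm" → prefix "hjyoj" already present; 2 new (m, m)
  "moymhjoy" → prefix "m" already present; 7 new (o, y, m, h, j, o, y)
  "mmj" → prefix "mmj" already present; 0 new (none)
Total nodes = 7 + 5 + 1 + 6 + 2 + 7 + 0 = 28

28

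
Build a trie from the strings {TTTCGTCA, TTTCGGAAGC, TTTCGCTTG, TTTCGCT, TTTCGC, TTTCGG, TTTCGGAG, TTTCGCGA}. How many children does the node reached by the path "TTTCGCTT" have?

Walk "TTTCGCTT" from the root, arriving at one node.
Characters that immediately follow "TTTCGCTT" among the stored strings: {G}.
That node has 1 child edge.

1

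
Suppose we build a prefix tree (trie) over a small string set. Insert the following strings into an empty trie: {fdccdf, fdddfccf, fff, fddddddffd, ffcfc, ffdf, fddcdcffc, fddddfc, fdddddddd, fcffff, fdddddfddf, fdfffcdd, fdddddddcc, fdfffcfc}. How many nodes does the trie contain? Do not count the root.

For each word, the new-node count is its length minus the longest prefix already in the trie:
  "fdccdf" → 6 new (f, d, c, c, d, f)
  "fdddfccf" → prefix "fd" already present; 6 new (d, d, f, c, c, f)
  "fff" → prefix "f" already present; 2 new (f, f)
  "fddddddffd" → prefix "fddd" already present; 6 new (d, d, d, f, f, d)
  "ffcfc" → prefix "ff" already present; 3 new (c, f, c)
  "ffdf" → prefix "ff" already present; 2 new (d, f)
  "fddcdcffc" → prefix "fdd" already present; 6 new (c, d, c, f, f, c)
  "fddddfc" → prefix "fdddd" already present; 2 new (f, c)
  "fdddddddd" → prefix "fdddddd" already present; 2 new (d, d)
  "fcffff" → prefix "f" already present; 5 new (c, f, f, f, f)
  "fdddddfddf" → prefix "fddddd" already present; 4 new (f, d, d, f)
  "fdfffcdd" → prefix "fd" already present; 6 new (f, f, f, c, d, d)
  "fdddddddcc" → prefix "fddddddd" already present; 2 new (c, c)
  "fdfffcfc" → prefix "fdfffc" already present; 2 new (f, c)
Total nodes = 6 + 6 + 2 + 6 + 3 + 2 + 6 + 2 + 2 + 5 + 4 + 6 + 2 + 2 = 54

54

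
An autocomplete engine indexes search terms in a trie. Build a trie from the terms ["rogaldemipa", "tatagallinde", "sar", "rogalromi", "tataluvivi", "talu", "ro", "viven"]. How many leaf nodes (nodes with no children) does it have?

7

A leaf is a node with no children — equivalently, the end of a word that is not a proper prefix of any other stored word.
Those words: "rogaldemipa", "rogalromi", "sar", "talu", "tatagallinde", "tataluvivi", "viven"
Leaf count: 7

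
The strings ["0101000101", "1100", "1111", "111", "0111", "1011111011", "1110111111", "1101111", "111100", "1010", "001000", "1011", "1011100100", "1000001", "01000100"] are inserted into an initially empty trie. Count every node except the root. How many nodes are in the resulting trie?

Trace insertions, counting only characters that open a new branch:
  "0101000101" → 10 new (0, 1, 0, 1, 0, 0, 0, 1, 0, 1)
  "1100" → 4 new (1, 1, 0, 0)
  "1111" → prefix "11" already present; 2 new (1, 1)
  "111" → prefix "111" already present; 0 new (none)
  "0111" → prefix "01" already present; 2 new (1, 1)
  "1011111011" → prefix "1" already present; 9 new (0, 1, 1, 1, 1, 1, 0, 1, 1)
  "1110111111" → prefix "111" already present; 7 new (0, 1, 1, 1, 1, 1, 1)
  "1101111" → prefix "110" already present; 4 new (1, 1, 1, 1)
  "111100" → prefix "1111" already present; 2 new (0, 0)
  "1010" → prefix "101" already present; 1 new (0)
  "001000" → prefix "0" already present; 5 new (0, 1, 0, 0, 0)
  "1011" → prefix "1011" already present; 0 new (none)
  "1011100100" → prefix "10111" already present; 5 new (0, 0, 1, 0, 0)
  "1000001" → prefix "10" already present; 5 new (0, 0, 0, 0, 1)
  "01000100" → prefix "010" already present; 5 new (0, 0, 1, 0, 0)
Total nodes = 10 + 4 + 2 + 0 + 2 + 9 + 7 + 4 + 2 + 1 + 5 + 0 + 5 + 5 + 5 = 61

61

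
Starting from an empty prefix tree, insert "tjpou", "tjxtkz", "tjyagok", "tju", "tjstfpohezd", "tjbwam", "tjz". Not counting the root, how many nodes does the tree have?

Count nodes per top-level branch (shared prefixes stored once):
  't'-branch (tjbwam, tjpou, tjstfpohezd, tju, tjxtkz, tjyagok, tjz): 29 nodes
Sum: 29

29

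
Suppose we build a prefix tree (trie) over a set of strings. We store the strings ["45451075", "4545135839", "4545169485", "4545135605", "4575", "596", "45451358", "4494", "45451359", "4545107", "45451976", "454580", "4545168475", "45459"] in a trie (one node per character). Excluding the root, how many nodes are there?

Count nodes per top-level branch (shared prefixes stored once):
  '4'-branch (4494, 4545107, 45451075, 4545135605, 45451358, 4545135839, 45451359, 4545168475, 4545169485, 45451976, 454580, 45459, 4575): 37 nodes
  '5'-branch (596): 3 nodes
Sum: 40

40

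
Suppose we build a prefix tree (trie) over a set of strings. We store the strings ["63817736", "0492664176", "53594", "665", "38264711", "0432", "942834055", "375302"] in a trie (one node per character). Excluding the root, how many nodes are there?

49

Count nodes per top-level branch (shared prefixes stored once):
  '0'-branch (0432, 0492664176): 12 nodes
  '3'-branch (375302, 38264711): 13 nodes
  '5'-branch (53594): 5 nodes
  '6'-branch (63817736, 665): 10 nodes
  '9'-branch (942834055): 9 nodes
Sum: 49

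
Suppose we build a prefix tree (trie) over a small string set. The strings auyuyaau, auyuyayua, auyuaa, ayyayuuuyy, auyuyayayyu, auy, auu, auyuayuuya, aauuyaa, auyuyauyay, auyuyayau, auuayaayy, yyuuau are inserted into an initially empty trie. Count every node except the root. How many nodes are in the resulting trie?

Count nodes per top-level branch (shared prefixes stored once):
  'a'-branch (aauuyaa, auu, auuayaayy, auy, auyuaa, auyuayuuya, auyuyaau, auyuyauyay, auyuyayau, auyuyayayyu, auyuyayua, ayyayuuuyy): 49 nodes
  'y'-branch (yyuuau): 6 nodes
Sum: 55

55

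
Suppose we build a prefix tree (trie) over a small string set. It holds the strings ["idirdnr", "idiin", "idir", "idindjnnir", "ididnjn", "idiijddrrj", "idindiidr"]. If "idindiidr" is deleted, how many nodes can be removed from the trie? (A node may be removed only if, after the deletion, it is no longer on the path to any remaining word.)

A node on "idindiidr"'s path can go only if nothing else ends at it or branches off below it.
The suffix "iidr" (4 nodes) is used only by "idindiidr"; the node for "idind" still has the child "j", so pruning stops there.
Nodes removed: 4

4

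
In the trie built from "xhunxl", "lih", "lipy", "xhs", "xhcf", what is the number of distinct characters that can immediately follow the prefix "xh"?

The children of the "xh" node are the distinct next characters among strings starting with "xh".
Characters that immediately follow "xh" among the stored strings: {c, s, u}.
That node has 3 child edges.

3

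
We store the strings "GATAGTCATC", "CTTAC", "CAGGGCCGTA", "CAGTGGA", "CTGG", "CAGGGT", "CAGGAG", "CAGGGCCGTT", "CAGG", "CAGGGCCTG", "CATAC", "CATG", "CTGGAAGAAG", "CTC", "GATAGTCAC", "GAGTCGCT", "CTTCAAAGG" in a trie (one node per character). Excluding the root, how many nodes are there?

60

Trace insertions, counting only characters that open a new branch:
  "GATAGTCATC" → 10 new (G, A, T, A, G, T, C, A, T, C)
  "CTTAC" → 5 new (C, T, T, A, C)
  "CAGGGCCGTA" → prefix "C" already present; 9 new (A, G, G, G, C, C, G, T, A)
  "CAGTGGA" → prefix "CAG" already present; 4 new (T, G, G, A)
  "CTGG" → prefix "CT" already present; 2 new (G, G)
  "CAGGGT" → prefix "CAGGG" already present; 1 new (T)
  "CAGGAG" → prefix "CAGG" already present; 2 new (A, G)
  "CAGGGCCGTT" → prefix "CAGGGCCGT" already present; 1 new (T)
  "CAGG" → prefix "CAGG" already present; 0 new (none)
  "CAGGGCCTG" → prefix "CAGGGCC" already present; 2 new (T, G)
  "CATAC" → prefix "CA" already present; 3 new (T, A, C)
  "CATG" → prefix "CAT" already present; 1 new (G)
  "CTGGAAGAAG" → prefix "CTGG" already present; 6 new (A, A, G, A, A, G)
  "CTC" → prefix "CT" already present; 1 new (C)
  "GATAGTCAC" → prefix "GATAGTCA" already present; 1 new (C)
  "GAGTCGCT" → prefix "GA" already present; 6 new (G, T, C, G, C, T)
  "CTTCAAAGG" → prefix "CTT" already present; 6 new (C, A, A, A, G, G)
Total nodes = 10 + 5 + 9 + 4 + 2 + 1 + 2 + 1 + 0 + 2 + 3 + 1 + 6 + 1 + 1 + 6 + 6 = 60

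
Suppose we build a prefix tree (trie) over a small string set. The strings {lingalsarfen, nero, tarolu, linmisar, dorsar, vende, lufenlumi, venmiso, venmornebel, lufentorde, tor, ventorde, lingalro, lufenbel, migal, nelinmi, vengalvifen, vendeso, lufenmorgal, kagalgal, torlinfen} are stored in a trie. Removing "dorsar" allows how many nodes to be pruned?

6

After clearing the end-marker at "dorsar", prune upward until reaching a node still needed by another word.
No other word shares any prefix with "dorsar", so all 6 of its nodes go.
Nodes removed: 6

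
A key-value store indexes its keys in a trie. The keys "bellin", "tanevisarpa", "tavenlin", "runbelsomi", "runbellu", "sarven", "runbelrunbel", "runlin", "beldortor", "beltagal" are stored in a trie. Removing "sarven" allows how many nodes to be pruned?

After clearing the end-marker at "sarven", prune upward until reaching a node still needed by another word.
No other word shares any prefix with "sarven", so all 6 of its nodes go.
Nodes removed: 6

6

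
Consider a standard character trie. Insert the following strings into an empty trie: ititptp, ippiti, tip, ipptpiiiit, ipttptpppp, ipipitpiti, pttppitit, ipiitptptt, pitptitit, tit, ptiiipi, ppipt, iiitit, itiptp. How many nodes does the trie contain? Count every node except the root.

80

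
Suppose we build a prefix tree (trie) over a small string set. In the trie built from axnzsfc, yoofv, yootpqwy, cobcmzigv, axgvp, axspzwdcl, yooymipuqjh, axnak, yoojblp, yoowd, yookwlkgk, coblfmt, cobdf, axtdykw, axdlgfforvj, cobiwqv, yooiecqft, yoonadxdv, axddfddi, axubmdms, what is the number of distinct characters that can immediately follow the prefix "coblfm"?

The children of the "coblfm" node are the distinct next characters among strings starting with "coblfm".
Distinct next characters after "coblfm": t.
That node has 1 child edge.

1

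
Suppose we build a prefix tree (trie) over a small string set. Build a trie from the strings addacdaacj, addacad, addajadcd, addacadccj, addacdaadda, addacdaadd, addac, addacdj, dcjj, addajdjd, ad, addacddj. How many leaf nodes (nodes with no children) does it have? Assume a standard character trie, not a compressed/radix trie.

A leaf is a node with no children — equivalently, the end of a word that is not a proper prefix of any other stored word.
Those words: "addacadccj", "addacdaacj", "addacdaadda", "addacddj", "addacdj", "addajadcd", "addajdjd", "dcjj"
Leaf count: 8

8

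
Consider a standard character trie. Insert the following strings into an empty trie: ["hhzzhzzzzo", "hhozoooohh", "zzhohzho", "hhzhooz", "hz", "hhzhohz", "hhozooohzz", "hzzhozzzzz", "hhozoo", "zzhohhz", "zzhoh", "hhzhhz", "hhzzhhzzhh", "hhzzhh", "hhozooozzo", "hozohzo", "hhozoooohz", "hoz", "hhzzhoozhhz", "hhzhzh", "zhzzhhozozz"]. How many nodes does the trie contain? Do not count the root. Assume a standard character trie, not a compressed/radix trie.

Count nodes per top-level branch (shared prefixes stored once):
  'h'-branch (hhozoo, hhozooohzz, hhozoooohh, hhozoooohz, hhozooozzo, hhzhhz, hhzhohz, hhzhooz, hhzhzh, hhzzhh, hhzzhhzzhh, hhzzhoozhhz, hhzzhzzzzo, hoz, hozohzo, hz, hzzhozzzzz): 61 nodes
  'z'-branch (zhzzhhozozz, zzhoh, zzhohhz, zzhohzho): 20 nodes
Sum: 81

81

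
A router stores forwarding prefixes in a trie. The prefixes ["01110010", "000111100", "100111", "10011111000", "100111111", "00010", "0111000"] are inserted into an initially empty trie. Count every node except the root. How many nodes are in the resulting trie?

Trie structure (* marks end of a word):
(root)
├─ 0
│  ├─ 0
│  │  └─ 0
│  │     └─ 1
│  │        ├─ 0 *
│  │        └─ 1
│  │           └─ 1
│  │              └─ 1
│  │                 └─ 0
│  │                    └─ 0 *
│  └─ 1
│     └─ 1
│        └─ 1
│           └─ 0
│              └─ 0
│                 ├─ 0 *
│                 └─ 1
│                    └─ 0 *
└─ 1
   └─ 0
      └─ 0
         └─ 1
            └─ 1
               └─ 1 *
                  └─ 1
                     └─ 1
                        ├─ 0
                        │  └─ 0
                        │     └─ 0 *
                        └─ 1 *
Counting every labelled node above: 30.

30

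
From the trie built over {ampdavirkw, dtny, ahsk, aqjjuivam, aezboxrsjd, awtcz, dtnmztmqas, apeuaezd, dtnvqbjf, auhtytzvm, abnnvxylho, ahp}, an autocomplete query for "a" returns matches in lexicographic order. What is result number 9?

awtcz

DFS of the "a" subtree visits, in order: "abnnvxylho", "aezboxrsjd", "ahp", "ahsk", "ampdavirkw", "apeuaezd", "aqjjuivam", "auhtytzvm", "awtcz"
Position 9: awtcz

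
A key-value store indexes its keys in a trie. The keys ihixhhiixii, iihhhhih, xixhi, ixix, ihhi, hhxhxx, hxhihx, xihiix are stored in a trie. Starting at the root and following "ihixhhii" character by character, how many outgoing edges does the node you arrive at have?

1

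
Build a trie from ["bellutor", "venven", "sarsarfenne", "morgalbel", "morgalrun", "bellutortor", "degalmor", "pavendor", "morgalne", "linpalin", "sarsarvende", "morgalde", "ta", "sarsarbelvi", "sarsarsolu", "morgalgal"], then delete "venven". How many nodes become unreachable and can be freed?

6

A node on "venven"'s path can go only if nothing else ends at it or branches off below it.
No other word shares any prefix with "venven", so all 6 of its nodes go.
Nodes removed: 6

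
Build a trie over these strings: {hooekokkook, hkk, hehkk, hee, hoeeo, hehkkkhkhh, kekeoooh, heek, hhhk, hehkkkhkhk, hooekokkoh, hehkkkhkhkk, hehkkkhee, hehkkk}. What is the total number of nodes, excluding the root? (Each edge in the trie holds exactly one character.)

43

Trace insertions, counting only characters that open a new branch:
  "hooekokkook" → 11 new (h, o, o, e, k, o, k, k, o, o, k)
  "hkk" → prefix "h" already present; 2 new (k, k)
  "hehkk" → prefix "h" already present; 4 new (e, h, k, k)
  "hee" → prefix "he" already present; 1 new (e)
  "hoeeo" → prefix "ho" already present; 3 new (e, e, o)
  "hehkkkhkhh" → prefix "hehkk" already present; 5 new (k, h, k, h, h)
  "kekeoooh" → 8 new (k, e, k, e, o, o, o, h)
  "heek" → prefix "hee" already present; 1 new (k)
  "hhhk" → prefix "h" already present; 3 new (h, h, k)
  "hehkkkhkhk" → prefix "hehkkkhkh" already present; 1 new (k)
  "hooekokkoh" → prefix "hooekokko" already present; 1 new (h)
  "hehkkkhkhkk" → prefix "hehkkkhkhk" already present; 1 new (k)
  "hehkkkhee" → prefix "hehkkkh" already present; 2 new (e, e)
  "hehkkk" → prefix "hehkkk" already present; 0 new (none)
Total nodes = 11 + 2 + 4 + 1 + 3 + 5 + 8 + 1 + 3 + 1 + 1 + 1 + 2 + 0 = 43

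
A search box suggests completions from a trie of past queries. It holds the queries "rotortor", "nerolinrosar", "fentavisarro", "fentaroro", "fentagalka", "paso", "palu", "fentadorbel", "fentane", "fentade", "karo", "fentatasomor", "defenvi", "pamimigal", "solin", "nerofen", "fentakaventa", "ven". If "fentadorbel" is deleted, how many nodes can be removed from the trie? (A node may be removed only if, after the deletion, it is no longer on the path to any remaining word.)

5

A node on "fentadorbel"'s path can go only if nothing else ends at it or branches off below it.
The suffix "orbel" (5 nodes) is used only by "fentadorbel"; the node for "fentad" still has the child "e", so pruning stops there.
Nodes removed: 5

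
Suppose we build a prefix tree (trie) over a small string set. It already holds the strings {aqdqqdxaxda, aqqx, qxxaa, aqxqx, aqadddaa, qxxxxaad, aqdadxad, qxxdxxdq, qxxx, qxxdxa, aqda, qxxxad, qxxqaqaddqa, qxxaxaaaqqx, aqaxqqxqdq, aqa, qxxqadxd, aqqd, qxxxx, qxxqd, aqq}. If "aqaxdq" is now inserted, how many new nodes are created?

The longest prefix of "aqaxdq" already in the trie is "aqax" (length 4).
Each of the 2 remaining characters creates one node.

2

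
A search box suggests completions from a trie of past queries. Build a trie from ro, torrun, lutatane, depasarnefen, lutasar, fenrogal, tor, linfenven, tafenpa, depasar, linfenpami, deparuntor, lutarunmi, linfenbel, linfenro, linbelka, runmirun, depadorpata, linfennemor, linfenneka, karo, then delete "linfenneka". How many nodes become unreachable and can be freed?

Walk "linfenneka" from the leaf back toward the root, removing each node that no remaining word uses.
The suffix "ka" (2 nodes) is used only by "linfenneka"; the node for "linfenne" still has the child "m", so pruning stops there.
Nodes removed: 2

2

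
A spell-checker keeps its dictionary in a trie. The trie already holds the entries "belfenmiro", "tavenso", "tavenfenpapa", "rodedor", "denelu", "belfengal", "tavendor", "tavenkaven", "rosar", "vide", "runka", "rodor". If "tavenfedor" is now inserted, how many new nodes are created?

"tavenfe" is already a path in the trie; the remaining "dor" must be added.
So 10 − 7 = 3 new nodes.

3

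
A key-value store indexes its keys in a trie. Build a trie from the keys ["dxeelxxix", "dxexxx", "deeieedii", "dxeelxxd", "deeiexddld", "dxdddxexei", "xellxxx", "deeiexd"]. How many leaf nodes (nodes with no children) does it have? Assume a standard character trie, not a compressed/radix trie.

Leaves are exactly the stored words that no other stored word extends.
Those words: "deeieedii", "deeiexddld", "dxdddxexei", "dxeelxxd", "dxeelxxix", "dxexxx", "xellxxx"
Leaf count: 7

7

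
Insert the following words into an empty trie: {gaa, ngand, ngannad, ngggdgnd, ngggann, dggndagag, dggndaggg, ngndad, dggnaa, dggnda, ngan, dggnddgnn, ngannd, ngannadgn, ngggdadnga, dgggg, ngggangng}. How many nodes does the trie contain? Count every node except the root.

Trace insertions, counting only characters that open a new branch:
  "gaa" → 3 new (g, a, a)
  "ngand" → 5 new (n, g, a, n, d)
  "ngannad" → prefix "ngan" already present; 3 new (n, a, d)
  "ngggdgnd" → prefix "ng" already present; 6 new (g, g, d, g, n, d)
  "ngggann" → prefix "nggg" already present; 3 new (a, n, n)
  "dggndagag" → 9 new (d, g, g, n, d, a, g, a, g)
  "dggndaggg" → prefix "dggndag" already present; 2 new (g, g)
  "ngndad" → prefix "ng" already present; 4 new (n, d, a, d)
  "dggnaa" → prefix "dggn" already present; 2 new (a, a)
  "dggnda" → prefix "dggnda" already present; 0 new (none)
  "ngan" → prefix "ngan" already present; 0 new (none)
  "dggnddgnn" → prefix "dggnd" already present; 4 new (d, g, n, n)
  "ngannd" → prefix "ngann" already present; 1 new (d)
  "ngannadgn" → prefix "ngannad" already present; 2 new (g, n)
  "ngggdadnga" → prefix "ngggd" already present; 5 new (a, d, n, g, a)
  "dgggg" → prefix "dgg" already present; 2 new (g, g)
  "ngggangng" → prefix "ngggan" already present; 3 new (g, n, g)
Total nodes = 3 + 5 + 3 + 6 + 3 + 9 + 2 + 4 + 2 + 0 + 0 + 4 + 1 + 2 + 5 + 2 + 3 = 54

54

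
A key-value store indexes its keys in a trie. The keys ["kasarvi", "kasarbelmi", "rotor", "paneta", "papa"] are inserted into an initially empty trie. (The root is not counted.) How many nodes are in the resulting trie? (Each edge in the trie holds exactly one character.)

Trie structure (* marks end of a word):
(root)
├─ k
│  └─ a
│     └─ s
│        └─ a
│           └─ r
│              ├─ b
│              │  └─ e
│              │     └─ l
│              │        └─ m
│              │           └─ i *
│              └─ v
│                 └─ i *
├─ p
│  └─ a
│     ├─ n
│     │  └─ e
│     │     └─ t
│     │        └─ a *
│     └─ p
│        └─ a *
└─ r
   └─ o
      └─ t
         └─ o
            └─ r *
Counting every labelled node above: 25.

25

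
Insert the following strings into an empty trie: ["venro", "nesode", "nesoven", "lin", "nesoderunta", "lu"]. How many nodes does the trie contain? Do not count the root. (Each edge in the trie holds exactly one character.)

For each word, the new-node count is its length minus the longest prefix already in the trie:
  "venro" → 5 new (v, e, n, r, o)
  "nesode" → 6 new (n, e, s, o, d, e)
  "nesoven" → prefix "neso" already present; 3 new (v, e, n)
  "lin" → 3 new (l, i, n)
  "nesoderunta" → prefix "nesode" already present; 5 new (r, u, n, t, a)
  "lu" → prefix "l" already present; 1 new (u)
Total nodes = 5 + 6 + 3 + 3 + 5 + 1 = 23

23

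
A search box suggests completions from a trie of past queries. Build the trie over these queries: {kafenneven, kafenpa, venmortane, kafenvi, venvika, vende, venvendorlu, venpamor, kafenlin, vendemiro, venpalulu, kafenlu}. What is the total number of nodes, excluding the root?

54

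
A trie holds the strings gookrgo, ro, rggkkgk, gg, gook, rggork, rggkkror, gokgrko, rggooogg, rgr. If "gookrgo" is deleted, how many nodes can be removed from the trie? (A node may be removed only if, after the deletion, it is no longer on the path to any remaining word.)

3

A node on "gookrgo"'s path can go only if nothing else ends at it or branches off below it.
The suffix "rgo" (3 nodes) is used only by "gookrgo"; "gook" is itself a stored word, so pruning stops there.
Nodes removed: 3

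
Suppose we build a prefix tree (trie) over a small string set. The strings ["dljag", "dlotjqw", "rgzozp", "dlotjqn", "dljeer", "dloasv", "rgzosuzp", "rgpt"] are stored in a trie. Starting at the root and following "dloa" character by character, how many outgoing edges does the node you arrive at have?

1

Follow the path "dloa" to its node, then look at its outgoing edges.
Distinct next characters after "dloa": s.
That node has 1 child edge.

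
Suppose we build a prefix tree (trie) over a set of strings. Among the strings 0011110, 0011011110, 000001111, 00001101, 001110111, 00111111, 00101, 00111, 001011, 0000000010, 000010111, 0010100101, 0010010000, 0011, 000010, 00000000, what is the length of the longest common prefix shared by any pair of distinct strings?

The deepest shared node is where two words last agree before diverging.
"00000000" and "0000000010" agree on "00000000" (8 characters) before diverging; nothing deeper is shared.
Longest shared-prefix length: 8

8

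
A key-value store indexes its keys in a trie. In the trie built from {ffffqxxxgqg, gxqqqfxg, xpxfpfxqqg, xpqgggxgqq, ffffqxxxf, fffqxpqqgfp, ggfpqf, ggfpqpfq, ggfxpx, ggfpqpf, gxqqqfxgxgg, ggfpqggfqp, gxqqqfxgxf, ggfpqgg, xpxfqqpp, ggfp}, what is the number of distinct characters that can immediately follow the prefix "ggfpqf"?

0

The children of the "ggfpqf" node are the distinct next characters among strings starting with "ggfpqf".
No stored string extends past "ggfpqf".
That node has 0 child edges.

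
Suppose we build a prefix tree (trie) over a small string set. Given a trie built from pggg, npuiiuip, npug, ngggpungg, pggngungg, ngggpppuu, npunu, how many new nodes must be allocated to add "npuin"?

1

The longest prefix of "npuin" already in the trie is "npui" (length 4).
Each of the 1 remaining characters creates one node.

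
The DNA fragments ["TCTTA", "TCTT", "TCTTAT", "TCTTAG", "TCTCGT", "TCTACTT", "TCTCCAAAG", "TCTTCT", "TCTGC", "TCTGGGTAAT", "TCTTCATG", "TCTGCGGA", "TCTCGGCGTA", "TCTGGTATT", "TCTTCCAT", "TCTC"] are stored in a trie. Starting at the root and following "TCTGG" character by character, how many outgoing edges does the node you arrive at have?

2

Follow the path "TCTGG" to its node, then look at its outgoing edges.
Characters that immediately follow "TCTGG" among the stored strings: {G, T}.
That node has 2 child edges.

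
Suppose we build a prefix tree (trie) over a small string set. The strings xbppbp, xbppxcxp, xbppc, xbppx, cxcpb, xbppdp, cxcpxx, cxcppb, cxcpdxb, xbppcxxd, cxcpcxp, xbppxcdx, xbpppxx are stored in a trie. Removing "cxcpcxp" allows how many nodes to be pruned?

3

A node on "cxcpcxp"'s path can go only if nothing else ends at it or branches off below it.
The suffix "cxp" (3 nodes) is used only by "cxcpcxp"; the node for "cxcp" still has the child "b", so pruning stops there.
Nodes removed: 3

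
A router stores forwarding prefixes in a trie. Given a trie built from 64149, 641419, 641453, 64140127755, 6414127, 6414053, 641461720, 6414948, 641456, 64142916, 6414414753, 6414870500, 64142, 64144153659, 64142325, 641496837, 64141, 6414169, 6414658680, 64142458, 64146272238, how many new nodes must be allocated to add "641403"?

1

The longest prefix of "641403" already in the trie is "64140" (length 5).
Each of the 1 remaining characters creates one node.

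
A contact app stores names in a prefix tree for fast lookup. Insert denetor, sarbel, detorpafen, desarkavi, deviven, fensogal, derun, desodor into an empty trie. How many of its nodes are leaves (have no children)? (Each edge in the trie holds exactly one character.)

8

Leaves are exactly the stored words that no other stored word extends.
Those words: "denetor", "derun", "desarkavi", "desodor", "detorpafen", "deviven", "fensogal", "sarbel"
Leaf count: 8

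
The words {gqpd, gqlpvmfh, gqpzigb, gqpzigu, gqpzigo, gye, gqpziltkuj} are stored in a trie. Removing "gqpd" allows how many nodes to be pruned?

1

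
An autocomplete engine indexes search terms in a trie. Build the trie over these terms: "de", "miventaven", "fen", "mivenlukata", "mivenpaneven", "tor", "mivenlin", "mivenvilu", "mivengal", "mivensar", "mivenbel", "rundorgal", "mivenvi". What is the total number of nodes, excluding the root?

55

For each word, the new-node count is its length minus the longest prefix already in the trie:
  "de" → 2 new (d, e)
  "miventaven" → 10 new (m, i, v, e, n, t, a, v, e, n)
  "fen" → 3 new (f, e, n)
  "mivenlukata" → prefix "miven" already present; 6 new (l, u, k, a, t, a)
  "mivenpaneven" → prefix "miven" already present; 7 new (p, a, n, e, v, e, n)
  "tor" → 3 new (t, o, r)
  "mivenlin" → prefix "mivenl" already present; 2 new (i, n)
  "mivenvilu" → prefix "miven" already present; 4 new (v, i, l, u)
  "mivengal" → prefix "miven" already present; 3 new (g, a, l)
  "mivensar" → prefix "miven" already present; 3 new (s, a, r)
  "mivenbel" → prefix "miven" already present; 3 new (b, e, l)
  "rundorgal" → 9 new (r, u, n, d, o, r, g, a, l)
  "mivenvi" → prefix "mivenvi" already present; 0 new (none)
Total nodes = 2 + 10 + 3 + 6 + 7 + 3 + 2 + 4 + 3 + 3 + 3 + 9 + 0 = 55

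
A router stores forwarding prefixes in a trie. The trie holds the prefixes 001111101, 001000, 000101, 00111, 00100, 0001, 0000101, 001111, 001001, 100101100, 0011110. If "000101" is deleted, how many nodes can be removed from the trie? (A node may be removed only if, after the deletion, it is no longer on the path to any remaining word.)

2

A node on "000101"'s path can go only if nothing else ends at it or branches off below it.
The suffix "01" (2 nodes) is used only by "000101"; "0001" is itself a stored word, so pruning stops there.
Nodes removed: 2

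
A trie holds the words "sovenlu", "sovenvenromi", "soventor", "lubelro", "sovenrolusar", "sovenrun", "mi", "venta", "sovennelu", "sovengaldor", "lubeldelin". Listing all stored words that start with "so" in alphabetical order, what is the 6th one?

Filter for "so…" and sort: "sovengaldor", "sovenlu", "sovennelu", "sovenrolusar", "sovenrun", "soventor", "sovenvenromi"
The 6th is soventor.

soventor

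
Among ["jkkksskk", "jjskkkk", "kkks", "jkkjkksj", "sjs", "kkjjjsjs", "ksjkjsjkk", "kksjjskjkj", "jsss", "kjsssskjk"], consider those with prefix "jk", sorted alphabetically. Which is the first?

jkkjkksj

DFS of the "jk" subtree visits, in order: "jkkjkksj", "jkkksskk"
Position 1: jkkjkksj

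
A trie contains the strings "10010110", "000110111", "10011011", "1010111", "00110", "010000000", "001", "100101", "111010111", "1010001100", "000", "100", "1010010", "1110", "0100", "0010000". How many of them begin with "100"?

4

Filter for entries beginning with "100":
Matches: "100", "100101", "10010110", "10011011"
Count: 4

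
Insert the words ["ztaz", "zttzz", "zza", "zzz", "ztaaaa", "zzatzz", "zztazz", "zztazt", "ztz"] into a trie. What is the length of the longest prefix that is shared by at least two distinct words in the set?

5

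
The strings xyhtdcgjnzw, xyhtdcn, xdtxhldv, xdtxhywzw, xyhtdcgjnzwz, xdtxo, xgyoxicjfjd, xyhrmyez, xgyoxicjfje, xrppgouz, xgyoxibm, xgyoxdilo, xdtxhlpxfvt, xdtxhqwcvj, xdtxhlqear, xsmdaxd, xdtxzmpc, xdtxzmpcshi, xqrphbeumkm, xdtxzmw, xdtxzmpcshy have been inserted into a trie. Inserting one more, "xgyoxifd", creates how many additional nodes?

Walking "xgyoxifd" from the root, the first 6 characters ("xgyoxi") follow existing edges; "f" is the first miss.
So 8 − 6 = 2 new nodes.

2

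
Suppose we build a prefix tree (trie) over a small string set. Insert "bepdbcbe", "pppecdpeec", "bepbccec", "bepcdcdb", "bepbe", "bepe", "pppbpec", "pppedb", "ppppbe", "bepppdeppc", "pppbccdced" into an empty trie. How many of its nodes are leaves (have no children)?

A leaf is a node with no children — equivalently, the end of a word that is not a proper prefix of any other stored word.
Those words: "bepbccec", "bepbe", "bepcdcdb", "bepdbcbe", "bepe", "bepppdeppc", "pppbccdced", "pppbpec", "pppecdpeec", "pppedb", "ppppbe"
Leaf count: 11

11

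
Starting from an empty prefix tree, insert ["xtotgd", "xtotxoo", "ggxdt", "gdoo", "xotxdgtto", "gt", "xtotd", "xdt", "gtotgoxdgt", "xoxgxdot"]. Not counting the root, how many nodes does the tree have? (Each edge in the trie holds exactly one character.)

For each word, the new-node count is its length minus the longest prefix already in the trie:
  "xtotgd" → 6 new (x, t, o, t, g, d)
  "xtotxoo" → prefix "xtot" already present; 3 new (x, o, o)
  "ggxdt" → 5 new (g, g, x, d, t)
  "gdoo" → prefix "g" already present; 3 new (d, o, o)
  "xotxdgtto" → prefix "x" already present; 8 new (o, t, x, d, g, t, t, o)
  "gt" → prefix "g" already present; 1 new (t)
  "xtotd" → prefix "xtot" already present; 1 new (d)
  "xdt" → prefix "x" already present; 2 new (d, t)
  "gtotgoxdgt" → prefix "gt" already present; 8 new (o, t, g, o, x, d, g, t)
  "xoxgxdot" → prefix "xo" already present; 6 new (x, g, x, d, o, t)
Total nodes = 6 + 3 + 5 + 3 + 8 + 1 + 1 + 2 + 8 + 6 = 43

43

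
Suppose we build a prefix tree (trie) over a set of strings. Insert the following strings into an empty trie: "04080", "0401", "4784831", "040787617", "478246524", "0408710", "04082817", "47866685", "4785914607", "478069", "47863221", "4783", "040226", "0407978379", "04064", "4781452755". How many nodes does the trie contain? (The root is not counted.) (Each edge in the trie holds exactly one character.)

70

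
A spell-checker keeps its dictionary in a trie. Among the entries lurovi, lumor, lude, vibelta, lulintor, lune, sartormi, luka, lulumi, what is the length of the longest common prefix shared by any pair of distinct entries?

Equivalently: take the maximum, over all pairs, of their longest common prefix length.
e.g. "lulintor" and "lulumi" share the prefix "lul" of length 3; no pair shares a longer one.
Longest shared-prefix length: 3

3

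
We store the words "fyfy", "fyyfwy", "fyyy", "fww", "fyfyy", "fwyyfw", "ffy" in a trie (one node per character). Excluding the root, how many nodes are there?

For each word, the new-node count is its length minus the longest prefix already in the trie:
  "fyfy" → 4 new (f, y, f, y)
  "fyyfwy" → prefix "fy" already present; 4 new (y, f, w, y)
  "fyyy" → prefix "fyy" already present; 1 new (y)
  "fww" → prefix "f" already present; 2 new (w, w)
  "fyfyy" → prefix "fyfy" already present; 1 new (y)
  "fwyyfw" → prefix "fw" already present; 4 new (y, y, f, w)
  "ffy" → prefix "f" already present; 2 new (f, y)
Total nodes = 4 + 4 + 1 + 2 + 1 + 4 + 2 = 18

18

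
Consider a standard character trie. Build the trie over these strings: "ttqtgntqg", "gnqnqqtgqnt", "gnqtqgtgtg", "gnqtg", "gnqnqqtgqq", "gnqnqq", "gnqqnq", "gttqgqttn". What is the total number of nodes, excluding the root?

40

Count nodes per top-level branch (shared prefixes stored once):
  'g'-branch (gnqnqq, gnqnqqtgqnt, gnqnqqtgqq, gnqqnq, gnqtg, gnqtqgtgtg, gttqgqttn): 31 nodes
  't'-branch (ttqtgntqg): 9 nodes
Sum: 40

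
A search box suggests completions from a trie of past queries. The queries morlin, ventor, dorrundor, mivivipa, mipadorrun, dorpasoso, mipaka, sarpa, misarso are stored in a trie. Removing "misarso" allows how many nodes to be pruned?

A node on "misarso"'s path can go only if nothing else ends at it or branches off below it.
The suffix "sarso" (5 nodes) is used only by "misarso"; the node for "mi" still has the child "v", so pruning stops there.
Nodes removed: 5

5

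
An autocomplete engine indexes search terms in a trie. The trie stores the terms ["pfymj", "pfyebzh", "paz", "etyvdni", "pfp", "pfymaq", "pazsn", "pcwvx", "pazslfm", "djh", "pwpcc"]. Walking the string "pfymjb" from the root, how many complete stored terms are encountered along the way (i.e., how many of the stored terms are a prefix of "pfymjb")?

Check each prefix of "pfymjb" against the stored set — each match is an end-marker on the path.
Prefixes of the query that are stored words: "pfymj"
Count: 1

1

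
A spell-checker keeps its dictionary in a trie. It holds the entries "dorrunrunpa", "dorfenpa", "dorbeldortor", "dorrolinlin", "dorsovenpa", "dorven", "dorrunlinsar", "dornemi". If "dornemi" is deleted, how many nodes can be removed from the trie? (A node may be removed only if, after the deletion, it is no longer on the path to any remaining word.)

Walk "dornemi" from the leaf back toward the root, removing each node that no remaining word uses.
The suffix "nemi" (4 nodes) is used only by "dornemi"; the node for "dor" still has the child "r", so pruning stops there.
Nodes removed: 4

4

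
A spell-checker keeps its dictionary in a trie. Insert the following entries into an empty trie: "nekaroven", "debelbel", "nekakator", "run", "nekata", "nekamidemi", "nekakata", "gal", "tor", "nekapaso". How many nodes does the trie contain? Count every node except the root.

Count nodes per top-level branch (shared prefixes stored once):
  'd'-branch (debelbel): 8 nodes
  'g'-branch (gal): 3 nodes
  'n'-branch (nekakata, nekakator, nekamidemi, nekapaso, nekaroven, nekata): 27 nodes
  'r'-branch (run): 3 nodes
  't'-branch (tor): 3 nodes
Sum: 44

44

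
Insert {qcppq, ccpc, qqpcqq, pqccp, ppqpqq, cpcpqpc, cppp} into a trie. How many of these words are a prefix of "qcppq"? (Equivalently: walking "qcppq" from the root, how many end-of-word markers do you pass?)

Traverse "qcppq" character by character; count nodes along the way that are marked as word ends.
Prefixes of the query that are stored words: "qcppq"
Count: 1

1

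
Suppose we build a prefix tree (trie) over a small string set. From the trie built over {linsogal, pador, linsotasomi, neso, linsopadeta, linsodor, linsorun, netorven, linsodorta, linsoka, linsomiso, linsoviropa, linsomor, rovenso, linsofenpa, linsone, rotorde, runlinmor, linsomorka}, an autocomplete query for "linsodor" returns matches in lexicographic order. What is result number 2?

Filter for "linsodor…" and sort: "linsodor", "linsodorta"
The 2nd is linsodorta.

linsodorta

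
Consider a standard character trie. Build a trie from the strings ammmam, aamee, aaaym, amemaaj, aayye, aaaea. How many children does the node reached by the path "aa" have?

The children of the "aa" node are the distinct next characters among strings starting with "aa".
Characters that immediately follow "aa" among the stored strings: {a, m, y}.
That node has 3 child edges.

3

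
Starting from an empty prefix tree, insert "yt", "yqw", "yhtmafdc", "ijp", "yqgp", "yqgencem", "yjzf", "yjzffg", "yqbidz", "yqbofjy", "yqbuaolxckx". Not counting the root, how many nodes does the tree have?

42

Insert word by word; a character creates a node only if that edge doesn't already exist:
  "yt" → 2 new (y, t)
  "yqw" → prefix "y" already present; 2 new (q, w)
  "yhtmafdc" → prefix "y" already present; 7 new (h, t, m, a, f, d, c)
  "ijp" → 3 new (i, j, p)
  "yqgp" → prefix "yq" already present; 2 new (g, p)
  "yqgencem" → prefix "yqg" already present; 5 new (e, n, c, e, m)
  "yjzf" → prefix "y" already present; 3 new (j, z, f)
  "yjzffg" → prefix "yjzf" already present; 2 new (f, g)
  "yqbidz" → prefix "yq" already present; 4 new (b, i, d, z)
  "yqbofjy" → prefix "yqb" already present; 4 new (o, f, j, y)
  "yqbuaolxckx" → prefix "yqb" already present; 8 new (u, a, o, l, x, c, k, x)
Total nodes = 2 + 2 + 7 + 3 + 2 + 5 + 3 + 2 + 4 + 4 + 8 = 42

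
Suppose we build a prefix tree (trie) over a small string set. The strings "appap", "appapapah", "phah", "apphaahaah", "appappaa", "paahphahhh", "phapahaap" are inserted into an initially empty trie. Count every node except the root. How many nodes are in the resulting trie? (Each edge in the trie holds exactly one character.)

38

Count nodes per top-level branch (shared prefixes stored once):
  'a'-branch (appap, appapapah, appappaa, apphaahaah): 19 nodes
  'p'-branch (paahphahhh, phah, phapahaap): 19 nodes
Sum: 38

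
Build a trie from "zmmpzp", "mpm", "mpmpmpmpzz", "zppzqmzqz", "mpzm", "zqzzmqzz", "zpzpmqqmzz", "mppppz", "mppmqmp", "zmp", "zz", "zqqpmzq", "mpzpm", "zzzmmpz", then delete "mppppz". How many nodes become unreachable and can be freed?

3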